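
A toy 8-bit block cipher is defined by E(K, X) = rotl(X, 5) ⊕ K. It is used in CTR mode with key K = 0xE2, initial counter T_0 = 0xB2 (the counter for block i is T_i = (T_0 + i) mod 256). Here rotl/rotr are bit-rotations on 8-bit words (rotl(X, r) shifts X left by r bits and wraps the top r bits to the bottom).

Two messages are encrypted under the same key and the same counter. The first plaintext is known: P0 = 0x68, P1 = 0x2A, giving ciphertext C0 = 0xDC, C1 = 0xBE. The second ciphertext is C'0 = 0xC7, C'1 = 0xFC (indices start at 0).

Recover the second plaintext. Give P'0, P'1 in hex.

In CTR with a reused counter, both messages share the same keystream S_i, so C_i ⊕ C'_i = P_i ⊕ P'_i and thus P'_i = P_i ⊕ C_i ⊕ C'_i.
P'0: 0x68 ⊕ 0xDC ⊕ 0xC7 = 0x73.
P'1: 0x2A ⊕ 0xBE ⊕ 0xFC = 0x68.

P'0 = 0x73, P'1 = 0x68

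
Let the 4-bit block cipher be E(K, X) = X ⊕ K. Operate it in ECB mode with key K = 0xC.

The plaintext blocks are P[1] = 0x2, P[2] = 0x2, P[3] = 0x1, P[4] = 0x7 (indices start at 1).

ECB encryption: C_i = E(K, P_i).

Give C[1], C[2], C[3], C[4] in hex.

C[1]: E(K, 0x2) = 0xE.
C[2]: E(K, 0x2) = 0xE.
C[3]: E(K, 0x1) = 0xD.
C[4]: E(K, 0x7) = 0xB.

C[1] = 0xE, C[2] = 0xE, C[3] = 0xD, C[4] = 0xB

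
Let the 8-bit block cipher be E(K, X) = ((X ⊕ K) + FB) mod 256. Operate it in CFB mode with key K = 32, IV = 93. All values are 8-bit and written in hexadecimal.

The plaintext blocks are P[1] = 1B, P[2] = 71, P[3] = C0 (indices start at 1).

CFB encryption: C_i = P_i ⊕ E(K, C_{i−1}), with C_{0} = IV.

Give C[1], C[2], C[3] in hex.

C[1]: E(K, 93) = 9C; 1B ⊕ 9C = 87.
C[2]: E(K, 87) = B0; 71 ⊕ B0 = C1.
C[3]: E(K, C1) = EE; C0 ⊕ EE = 2E.

C[1] = 87, C[2] = C1, C[3] = 2E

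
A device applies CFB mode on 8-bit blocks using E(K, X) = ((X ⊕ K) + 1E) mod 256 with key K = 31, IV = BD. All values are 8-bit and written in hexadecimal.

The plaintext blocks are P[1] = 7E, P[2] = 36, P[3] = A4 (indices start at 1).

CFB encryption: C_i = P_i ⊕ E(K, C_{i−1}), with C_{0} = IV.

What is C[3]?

C[3] = 86

C[1]: E(K, BD) = AA; 7E ⊕ AA = D4.
C[2]: E(K, D4) = 03; 36 ⊕ 03 = 35.
C[3]: E(K, 35) = 22; A4 ⊕ 22 = 86.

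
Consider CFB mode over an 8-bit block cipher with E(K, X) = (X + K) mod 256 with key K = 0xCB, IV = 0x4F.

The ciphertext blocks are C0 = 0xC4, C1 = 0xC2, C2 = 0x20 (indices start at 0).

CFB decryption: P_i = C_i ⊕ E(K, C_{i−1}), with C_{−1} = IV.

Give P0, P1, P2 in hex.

P0 = 0xDE, P1 = 0x4D, P2 = 0xAD

P0: E(K, 0x4F) = 0x1A; 0xC4 ⊕ 0x1A = 0xDE.
P1: E(K, 0xC4) = 0x8F; 0xC2 ⊕ 0x8F = 0x4D.
P2: E(K, 0xC2) = 0x8D; 0x20 ⊕ 0x8D = 0xAD.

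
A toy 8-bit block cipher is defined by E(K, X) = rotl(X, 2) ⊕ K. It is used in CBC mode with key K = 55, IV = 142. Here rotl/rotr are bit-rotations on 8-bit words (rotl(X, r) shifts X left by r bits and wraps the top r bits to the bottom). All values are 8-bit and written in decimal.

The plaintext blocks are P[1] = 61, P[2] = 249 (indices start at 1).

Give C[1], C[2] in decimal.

CBC encryption: C_i = E(K, P_i ⊕ C_{i−1}), with C_{0} = IV.
C[1]: P[1] ⊕ 142 = 179; E(K, 179) = 249.
C[2]: P[2] ⊕ 249 = 0; E(K, 0) = 55.

C[1] = 249, C[2] = 55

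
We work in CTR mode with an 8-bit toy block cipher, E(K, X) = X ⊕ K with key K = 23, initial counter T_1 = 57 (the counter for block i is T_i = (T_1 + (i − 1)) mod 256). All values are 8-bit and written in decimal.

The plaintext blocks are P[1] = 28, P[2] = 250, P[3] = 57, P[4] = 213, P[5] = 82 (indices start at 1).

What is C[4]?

CTR encryption: S_i = E(K, T_i) where T_i is the counter for block i; C_i = P_i ⊕ S_i.
C[1]: T = 57, S = E(K, T) = 46; 28 ⊕ 46 = 50.
C[2]: T = 58, S = E(K, T) = 45; 250 ⊕ 45 = 215.
C[3]: T = 59, S = E(K, T) = 44; 57 ⊕ 44 = 21.
C[4]: T = 60, S = E(K, T) = 43; 213 ⊕ 43 = 254.

C[4] = 254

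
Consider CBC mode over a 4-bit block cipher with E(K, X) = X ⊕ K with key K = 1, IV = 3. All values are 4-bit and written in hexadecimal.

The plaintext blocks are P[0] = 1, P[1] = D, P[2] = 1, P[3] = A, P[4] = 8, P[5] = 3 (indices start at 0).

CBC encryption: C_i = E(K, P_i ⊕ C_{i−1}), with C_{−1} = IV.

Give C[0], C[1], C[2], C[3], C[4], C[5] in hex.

C[0] = 3, C[1] = F, C[2] = F, C[3] = 4, C[4] = D, C[5] = F

C[0]: P[0] ⊕ 3 = 2; E(K, 2) = 3.
C[1]: P[1] ⊕ 3 = E; E(K, E) = F.
C[2]: P[2] ⊕ F = E; E(K, E) = F.
C[3]: P[3] ⊕ F = 5; E(K, 5) = 4.
C[4]: P[4] ⊕ 4 = C; E(K, C) = D.
C[5]: P[5] ⊕ D = E; E(K, E) = F.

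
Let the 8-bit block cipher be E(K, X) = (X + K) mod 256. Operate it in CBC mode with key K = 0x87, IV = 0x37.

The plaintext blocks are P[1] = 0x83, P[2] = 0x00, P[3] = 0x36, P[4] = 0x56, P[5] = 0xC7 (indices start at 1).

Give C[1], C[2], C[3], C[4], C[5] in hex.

C[1] = 0x3B, C[2] = 0xC2, C[3] = 0x7B, C[4] = 0xB4, C[5] = 0xFA

CBC encryption: C_i = E(K, P_i ⊕ C_{i−1}), with C_{0} = IV.
C[1]: P[1] ⊕ 0x37 = 0xB4; E(K, 0xB4) = 0x3B.
C[2]: P[2] ⊕ 0x3B = 0x3B; E(K, 0x3B) = 0xC2.
C[3]: P[3] ⊕ 0xC2 = 0xF4; E(K, 0xF4) = 0x7B.
C[4]: P[4] ⊕ 0x7B = 0x2D; E(K, 0x2D) = 0xB4.
C[5]: P[5] ⊕ 0xB4 = 0x73; E(K, 0x73) = 0xFA.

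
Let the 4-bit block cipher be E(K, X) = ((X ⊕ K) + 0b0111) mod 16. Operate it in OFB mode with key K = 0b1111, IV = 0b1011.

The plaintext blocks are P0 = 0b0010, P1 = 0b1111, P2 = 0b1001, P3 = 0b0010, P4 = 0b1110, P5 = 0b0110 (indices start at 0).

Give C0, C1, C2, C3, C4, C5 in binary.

C0 = 0b1001, C1 = 0b0100, C2 = 0b0010, C3 = 0b1001, C4 = 0b0101, C5 = 0b1101

OFB encryption: S_i = E(K, S_{i−1}) with S_{−1} = IV; C_i = P_i ⊕ S_i.
C0: S = E(K, 0b1011) = 0b1011; 0b0010 ⊕ 0b1011 = 0b1001.
C1: S = E(K, 0b1011) = 0b1011; 0b1111 ⊕ 0b1011 = 0b0100.
C2: S = E(K, 0b1011) = 0b1011; 0b1001 ⊕ 0b1011 = 0b0010.
C3: S = E(K, 0b1011) = 0b1011; 0b0010 ⊕ 0b1011 = 0b1001.
C4: S = E(K, 0b1011) = 0b1011; 0b1110 ⊕ 0b1011 = 0b0101.
C5: S = E(K, 0b1011) = 0b1011; 0b0110 ⊕ 0b1011 = 0b1101.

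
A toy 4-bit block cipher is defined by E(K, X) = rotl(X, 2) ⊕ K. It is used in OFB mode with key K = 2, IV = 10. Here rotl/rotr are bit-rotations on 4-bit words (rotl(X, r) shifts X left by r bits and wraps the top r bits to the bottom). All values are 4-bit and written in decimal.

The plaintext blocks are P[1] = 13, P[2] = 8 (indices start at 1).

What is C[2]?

OFB encryption: S_i = E(K, S_{i−1}) with S_{0} = IV; C_i = P_i ⊕ S_i.
C[1]: S = E(K, 10) = 8; 13 ⊕ 8 = 5.
C[2]: S = E(K, 8) = 0; 8 ⊕ 0 = 8.

C[2] = 8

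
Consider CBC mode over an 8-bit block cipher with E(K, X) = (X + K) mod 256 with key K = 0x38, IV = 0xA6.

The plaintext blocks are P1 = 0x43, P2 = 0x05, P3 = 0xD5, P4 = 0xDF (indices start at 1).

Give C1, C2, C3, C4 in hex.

C1 = 0x1D, C2 = 0x50, C3 = 0xBD, C4 = 0x9A

CBC encryption: C_i = E(K, P_i ⊕ C_{i−1}), with C_{0} = IV.
C1: P1 ⊕ 0xA6 = 0xE5; E(K, 0xE5) = 0x1D.
C2: P2 ⊕ 0x1D = 0x18; E(K, 0x18) = 0x50.
C3: P3 ⊕ 0x50 = 0x85; E(K, 0x85) = 0xBD.
C4: P4 ⊕ 0xBD = 0x62; E(K, 0x62) = 0x9A.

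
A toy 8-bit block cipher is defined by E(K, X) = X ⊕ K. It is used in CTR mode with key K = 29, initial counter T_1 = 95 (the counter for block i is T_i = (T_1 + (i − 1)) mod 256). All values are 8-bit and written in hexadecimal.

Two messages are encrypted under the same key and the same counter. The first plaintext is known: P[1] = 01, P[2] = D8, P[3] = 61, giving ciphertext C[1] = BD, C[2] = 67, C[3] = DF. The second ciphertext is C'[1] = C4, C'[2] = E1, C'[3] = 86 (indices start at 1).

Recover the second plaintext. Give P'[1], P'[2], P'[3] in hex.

P'[1] = 78, P'[2] = 5E, P'[3] = 38

In CTR with a reused counter, both messages share the same keystream S_i, so C_i ⊕ C'_i = P_i ⊕ P'_i and thus P'_i = P_i ⊕ C_i ⊕ C'_i.
P'[1]: 01 ⊕ BD ⊕ C4 = 78.
P'[2]: D8 ⊕ 67 ⊕ E1 = 5E.
P'[3]: 61 ⊕ DF ⊕ 86 = 38.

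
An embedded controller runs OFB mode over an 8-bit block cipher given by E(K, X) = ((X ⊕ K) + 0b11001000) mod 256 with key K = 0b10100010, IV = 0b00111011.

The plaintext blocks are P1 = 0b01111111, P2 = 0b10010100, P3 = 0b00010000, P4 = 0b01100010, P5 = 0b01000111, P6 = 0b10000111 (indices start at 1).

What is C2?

OFB encryption: S_i = E(K, S_{i−1}) with S_{0} = IV; C_i = P_i ⊕ S_i.
C1: S = E(K, 0b00111011) = 0b01100001; 0b01111111 ⊕ 0b01100001 = 0b00011110.
C2: S = E(K, 0b01100001) = 0b10001011; 0b10010100 ⊕ 0b10001011 = 0b00011111.

C2 = 0b00011111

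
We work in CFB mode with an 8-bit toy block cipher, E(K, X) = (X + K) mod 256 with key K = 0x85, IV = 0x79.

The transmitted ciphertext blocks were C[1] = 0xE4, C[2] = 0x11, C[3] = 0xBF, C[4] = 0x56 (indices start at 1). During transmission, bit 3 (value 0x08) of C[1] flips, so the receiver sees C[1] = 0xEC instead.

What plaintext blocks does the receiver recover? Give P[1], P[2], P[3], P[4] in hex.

P[1] = 0x12, P[2] = 0x60, P[3] = 0x29, P[4] = 0x12

CFB decryption: P_i = C_i ⊕ E(K, C_{i−1}), with C_{0} = IV.
Only C[1] changed, to 0xEC. In CFB, a change in C_i flips the same bit in P_i and garbles P_{i+1}. Decrypting the received ciphertext:
P[1]: E(K, 0x79) = 0xFE; 0xEC ⊕ 0xFE = 0x12.
P[2]: E(K, 0xEC) = 0x71; 0x11 ⊕ 0x71 = 0x60.
P[3]: E(K, 0x11) = 0x96; 0xBF ⊕ 0x96 = 0x29.
P[4]: E(K, 0xBF) = 0x44; 0x56 ⊕ 0x44 = 0x12.
Blocks that differ from the original plaintext: P[1], P[2].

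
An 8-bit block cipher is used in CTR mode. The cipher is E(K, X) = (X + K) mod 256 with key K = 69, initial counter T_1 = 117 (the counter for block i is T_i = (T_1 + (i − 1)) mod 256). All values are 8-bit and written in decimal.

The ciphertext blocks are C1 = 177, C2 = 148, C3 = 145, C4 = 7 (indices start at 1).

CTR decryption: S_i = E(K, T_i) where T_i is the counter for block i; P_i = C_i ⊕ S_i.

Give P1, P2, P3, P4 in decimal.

P1 = 11, P2 = 47, P3 = 45, P4 = 186

P1: T = 117, S = E(K, T) = 186; 177 ⊕ 186 = 11.
P2: T = 118, S = E(K, T) = 187; 148 ⊕ 187 = 47.
P3: T = 119, S = E(K, T) = 188; 145 ⊕ 188 = 45.
P4: T = 120, S = E(K, T) = 189; 7 ⊕ 189 = 186.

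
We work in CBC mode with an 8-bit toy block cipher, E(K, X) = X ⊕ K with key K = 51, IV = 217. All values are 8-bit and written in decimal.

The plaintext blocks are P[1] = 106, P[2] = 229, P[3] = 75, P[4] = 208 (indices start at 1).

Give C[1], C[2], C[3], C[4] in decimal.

C[1] = 128, C[2] = 86, C[3] = 46, C[4] = 205

CBC encryption: C_i = E(K, P_i ⊕ C_{i−1}), with C_{0} = IV.
C[1]: P[1] ⊕ 217 = 179; E(K, 179) = 128.
C[2]: P[2] ⊕ 128 = 101; E(K, 101) = 86.
C[3]: P[3] ⊕ 86 = 29; E(K, 29) = 46.
C[4]: P[4] ⊕ 46 = 254; E(K, 254) = 205.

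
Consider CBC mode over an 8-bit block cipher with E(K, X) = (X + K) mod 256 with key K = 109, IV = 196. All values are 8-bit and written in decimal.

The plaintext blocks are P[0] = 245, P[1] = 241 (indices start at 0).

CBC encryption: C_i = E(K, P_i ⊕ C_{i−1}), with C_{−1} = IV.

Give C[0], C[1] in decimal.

C[0]: P[0] ⊕ 196 = 49; E(K, 49) = 158.
C[1]: P[1] ⊕ 158 = 111; E(K, 111) = 220.

C[0] = 158, C[1] = 220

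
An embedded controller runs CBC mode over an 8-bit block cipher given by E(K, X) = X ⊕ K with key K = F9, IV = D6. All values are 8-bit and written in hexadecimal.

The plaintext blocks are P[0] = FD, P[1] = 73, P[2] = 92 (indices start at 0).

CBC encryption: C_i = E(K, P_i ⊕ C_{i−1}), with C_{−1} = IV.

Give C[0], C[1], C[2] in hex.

C[0] = D2, C[1] = 58, C[2] = 33

C[0]: P[0] ⊕ D6 = 2B; E(K, 2B) = D2.
C[1]: P[1] ⊕ D2 = A1; E(K, A1) = 58.
C[2]: P[2] ⊕ 58 = CA; E(K, CA) = 33.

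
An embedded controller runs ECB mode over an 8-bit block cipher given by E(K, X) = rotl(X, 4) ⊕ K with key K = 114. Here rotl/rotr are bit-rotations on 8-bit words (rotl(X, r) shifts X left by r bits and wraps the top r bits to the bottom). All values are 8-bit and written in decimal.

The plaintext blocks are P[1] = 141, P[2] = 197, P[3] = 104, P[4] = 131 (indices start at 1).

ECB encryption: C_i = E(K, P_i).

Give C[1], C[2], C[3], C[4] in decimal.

C[1]: E(K, 141) = 170.
C[2]: E(K, 197) = 46.
C[3]: E(K, 104) = 244.
C[4]: E(K, 131) = 74.

C[1] = 170, C[2] = 46, C[3] = 244, C[4] = 74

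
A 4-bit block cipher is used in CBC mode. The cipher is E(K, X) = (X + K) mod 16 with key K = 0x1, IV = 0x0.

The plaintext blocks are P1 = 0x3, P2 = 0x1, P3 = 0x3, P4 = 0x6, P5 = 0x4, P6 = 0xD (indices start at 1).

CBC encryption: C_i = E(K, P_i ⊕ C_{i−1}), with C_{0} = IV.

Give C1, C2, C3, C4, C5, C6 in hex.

C1 = 0x4, C2 = 0x6, C3 = 0x6, C4 = 0x1, C5 = 0x6, C6 = 0xC

C1: P1 ⊕ 0x0 = 0x3; E(K, 0x3) = 0x4.
C2: P2 ⊕ 0x4 = 0x5; E(K, 0x5) = 0x6.
C3: P3 ⊕ 0x6 = 0x5; E(K, 0x5) = 0x6.
C4: P4 ⊕ 0x6 = 0x0; E(K, 0x0) = 0x1.
C5: P5 ⊕ 0x1 = 0x5; E(K, 0x5) = 0x6.
C6: P6 ⊕ 0x6 = 0xB; E(K, 0xB) = 0xC.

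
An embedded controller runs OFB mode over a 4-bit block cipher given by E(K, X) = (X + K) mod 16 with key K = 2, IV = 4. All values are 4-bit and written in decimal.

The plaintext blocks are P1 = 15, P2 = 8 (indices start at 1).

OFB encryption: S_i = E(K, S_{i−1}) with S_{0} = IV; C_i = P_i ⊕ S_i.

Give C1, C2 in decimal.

C1: S = E(K, 4) = 6; 15 ⊕ 6 = 9.
C2: S = E(K, 6) = 8; 8 ⊕ 8 = 0.

C1 = 9, C2 = 0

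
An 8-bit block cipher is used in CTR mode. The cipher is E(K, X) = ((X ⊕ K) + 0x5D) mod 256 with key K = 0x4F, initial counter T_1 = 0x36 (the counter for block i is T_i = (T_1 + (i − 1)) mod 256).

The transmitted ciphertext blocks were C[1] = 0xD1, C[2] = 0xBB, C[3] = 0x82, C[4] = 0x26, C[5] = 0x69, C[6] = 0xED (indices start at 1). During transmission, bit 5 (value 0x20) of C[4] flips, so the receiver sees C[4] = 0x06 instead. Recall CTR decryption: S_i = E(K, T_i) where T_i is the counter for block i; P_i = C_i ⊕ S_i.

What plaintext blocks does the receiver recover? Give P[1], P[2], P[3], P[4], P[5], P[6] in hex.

P[1] = 0x07, P[2] = 0x6E, P[3] = 0x56, P[4] = 0xD5, P[5] = 0xBB, P[6] = 0x3C

Only C[4] changed, to 0x06. In CTR, a change in C_i flips the same bit in P_i only; the keystream is unaffected. Decrypting the received ciphertext:
P[1]: T = 0x36, S = E(K, T) = 0xD6; 0xD1 ⊕ 0xD6 = 0x07.
P[2]: T = 0x37, S = E(K, T) = 0xD5; 0xBB ⊕ 0xD5 = 0x6E.
P[3]: T = 0x38, S = E(K, T) = 0xD4; 0x82 ⊕ 0xD4 = 0x56.
P[4]: T = 0x39, S = E(K, T) = 0xD3; 0x06 ⊕ 0xD3 = 0xD5.
P[5]: T = 0x3A, S = E(K, T) = 0xD2; 0x69 ⊕ 0xD2 = 0xBB.
P[6]: T = 0x3B, S = E(K, T) = 0xD1; 0xED ⊕ 0xD1 = 0x3C.
Blocks that differ from the original plaintext: P[4].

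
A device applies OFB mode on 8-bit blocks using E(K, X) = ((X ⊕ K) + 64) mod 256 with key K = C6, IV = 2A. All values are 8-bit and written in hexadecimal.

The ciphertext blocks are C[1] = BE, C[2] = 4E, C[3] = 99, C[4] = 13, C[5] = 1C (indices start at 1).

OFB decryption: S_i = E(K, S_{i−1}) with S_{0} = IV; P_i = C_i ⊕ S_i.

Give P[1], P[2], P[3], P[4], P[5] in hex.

P[1]: S = E(K, 2A) = 50; BE ⊕ 50 = EE.
P[2]: S = E(K, 50) = FA; 4E ⊕ FA = B4.
P[3]: S = E(K, FA) = A0; 99 ⊕ A0 = 39.
P[4]: S = E(K, A0) = CA; 13 ⊕ CA = D9.
P[5]: S = E(K, CA) = 70; 1C ⊕ 70 = 6C.

P[1] = EE, P[2] = B4, P[3] = 39, P[4] = D9, P[5] = 6C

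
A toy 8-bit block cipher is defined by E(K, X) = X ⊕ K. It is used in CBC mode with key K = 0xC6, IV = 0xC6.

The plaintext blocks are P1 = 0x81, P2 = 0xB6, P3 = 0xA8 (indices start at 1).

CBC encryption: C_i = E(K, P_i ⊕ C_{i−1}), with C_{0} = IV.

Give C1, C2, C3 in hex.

C1 = 0x81, C2 = 0xF1, C3 = 0x9F

C1: P1 ⊕ 0xC6 = 0x47; E(K, 0x47) = 0x81.
C2: P2 ⊕ 0x81 = 0x37; E(K, 0x37) = 0xF1.
C3: P3 ⊕ 0xF1 = 0x59; E(K, 0x59) = 0x9F.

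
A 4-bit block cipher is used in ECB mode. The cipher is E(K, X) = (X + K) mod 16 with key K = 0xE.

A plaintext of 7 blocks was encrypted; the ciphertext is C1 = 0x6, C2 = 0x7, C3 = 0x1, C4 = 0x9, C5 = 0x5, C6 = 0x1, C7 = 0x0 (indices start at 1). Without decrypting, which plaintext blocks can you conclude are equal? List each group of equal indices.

ECB encrypts each block independently with the same key, so equal ciphertext blocks imply equal plaintext blocks.
C3 = C6 = 0x1, so P3 = P6.

P3 = P6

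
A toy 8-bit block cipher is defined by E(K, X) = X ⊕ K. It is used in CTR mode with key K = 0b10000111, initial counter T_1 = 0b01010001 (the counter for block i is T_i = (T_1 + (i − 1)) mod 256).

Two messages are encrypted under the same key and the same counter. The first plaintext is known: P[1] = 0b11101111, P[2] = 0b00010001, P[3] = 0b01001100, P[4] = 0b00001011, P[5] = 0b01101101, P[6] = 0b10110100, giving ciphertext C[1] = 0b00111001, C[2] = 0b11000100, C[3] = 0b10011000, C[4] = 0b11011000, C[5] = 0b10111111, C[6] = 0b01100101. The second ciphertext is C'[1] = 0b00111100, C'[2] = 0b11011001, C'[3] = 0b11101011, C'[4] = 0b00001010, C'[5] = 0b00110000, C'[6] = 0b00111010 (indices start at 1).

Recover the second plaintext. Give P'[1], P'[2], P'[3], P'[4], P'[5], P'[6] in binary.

P'[1] = 0b11101010, P'[2] = 0b00001100, P'[3] = 0b00111111, P'[4] = 0b11011001, P'[5] = 0b11100010, P'[6] = 0b11101011

In CTR with a reused counter, both messages share the same keystream S_i, so C_i ⊕ C'_i = P_i ⊕ P'_i and thus P'_i = P_i ⊕ C_i ⊕ C'_i.
P'[1]: 0b11101111 ⊕ 0b00111001 ⊕ 0b00111100 = 0b11101010.
P'[2]: 0b00010001 ⊕ 0b11000100 ⊕ 0b11011001 = 0b00001100.
P'[3]: 0b01001100 ⊕ 0b10011000 ⊕ 0b11101011 = 0b00111111.
P'[4]: 0b00001011 ⊕ 0b11011000 ⊕ 0b00001010 = 0b11011001.
P'[5]: 0b01101101 ⊕ 0b10111111 ⊕ 0b00110000 = 0b11100010.
P'[6]: 0b10110100 ⊕ 0b01100101 ⊕ 0b00111010 = 0b11101011.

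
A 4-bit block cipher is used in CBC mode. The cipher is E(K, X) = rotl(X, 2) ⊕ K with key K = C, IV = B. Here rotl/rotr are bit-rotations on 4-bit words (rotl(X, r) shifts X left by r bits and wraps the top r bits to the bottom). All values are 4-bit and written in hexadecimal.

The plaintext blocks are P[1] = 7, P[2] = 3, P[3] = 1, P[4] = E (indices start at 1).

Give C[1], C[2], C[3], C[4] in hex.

CBC encryption: C_i = E(K, P_i ⊕ C_{i−1}), with C_{0} = IV.
C[1]: P[1] ⊕ B = C; E(K, C) = F.
C[2]: P[2] ⊕ F = C; E(K, C) = F.
C[3]: P[3] ⊕ F = E; E(K, E) = 7.
C[4]: P[4] ⊕ 7 = 9; E(K, 9) = A.

C[1] = F, C[2] = F, C[3] = 7, C[4] = A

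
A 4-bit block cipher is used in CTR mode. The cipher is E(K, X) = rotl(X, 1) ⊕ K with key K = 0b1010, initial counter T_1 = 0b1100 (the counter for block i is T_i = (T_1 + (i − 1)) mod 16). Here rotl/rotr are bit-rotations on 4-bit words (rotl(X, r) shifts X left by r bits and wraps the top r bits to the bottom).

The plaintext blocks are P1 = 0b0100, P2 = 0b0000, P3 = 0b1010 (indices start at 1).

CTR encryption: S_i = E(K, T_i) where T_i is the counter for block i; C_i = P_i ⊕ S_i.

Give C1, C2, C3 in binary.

C1: T = 0b1100, S = E(K, T) = 0b0011; 0b0100 ⊕ 0b0011 = 0b0111.
C2: T = 0b1101, S = E(K, T) = 0b0001; 0b0000 ⊕ 0b0001 = 0b0001.
C3: T = 0b1110, S = E(K, T) = 0b0111; 0b1010 ⊕ 0b0111 = 0b1101.

C1 = 0b0111, C2 = 0b0001, C3 = 0b1101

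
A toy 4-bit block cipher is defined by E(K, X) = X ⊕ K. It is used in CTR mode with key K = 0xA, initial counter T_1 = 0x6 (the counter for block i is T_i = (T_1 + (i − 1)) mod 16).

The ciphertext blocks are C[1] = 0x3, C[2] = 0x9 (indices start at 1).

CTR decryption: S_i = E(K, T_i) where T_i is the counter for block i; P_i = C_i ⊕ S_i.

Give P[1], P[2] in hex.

P[1]: T = 0x6, S = E(K, T) = 0xC; 0x3 ⊕ 0xC = 0xF.
P[2]: T = 0x7, S = E(K, T) = 0xD; 0x9 ⊕ 0xD = 0x4.

P[1] = 0xF, P[2] = 0x4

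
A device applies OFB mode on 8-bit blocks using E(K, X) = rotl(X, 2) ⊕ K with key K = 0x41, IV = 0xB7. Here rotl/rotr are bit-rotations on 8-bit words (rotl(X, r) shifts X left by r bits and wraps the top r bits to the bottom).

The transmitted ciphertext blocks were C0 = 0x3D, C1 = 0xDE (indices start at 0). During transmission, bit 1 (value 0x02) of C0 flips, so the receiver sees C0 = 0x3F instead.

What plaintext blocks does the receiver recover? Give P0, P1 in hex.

P0 = 0xA0, P1 = 0xE1

OFB decryption: S_i = E(K, S_{i−1}) with S_{−1} = IV; P_i = C_i ⊕ S_i.
Only C0 changed, to 0x3F. In OFB, a change in C_i flips the same bit in P_i only; the keystream is unaffected. Decrypting the received ciphertext:
P0: S = E(K, 0xB7) = 0x9F; 0x3F ⊕ 0x9F = 0xA0.
P1: S = E(K, 0x9F) = 0x3F; 0xDE ⊕ 0x3F = 0xE1.
Blocks that differ from the original plaintext: P0.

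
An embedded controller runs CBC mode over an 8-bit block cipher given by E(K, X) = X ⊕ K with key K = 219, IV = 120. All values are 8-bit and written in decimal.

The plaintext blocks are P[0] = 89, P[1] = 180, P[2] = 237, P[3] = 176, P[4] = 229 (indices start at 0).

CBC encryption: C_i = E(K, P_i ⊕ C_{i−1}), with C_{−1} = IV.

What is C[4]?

C[4] = 246

C[0]: P[0] ⊕ 120 = 33; E(K, 33) = 250.
C[1]: P[1] ⊕ 250 = 78; E(K, 78) = 149.
C[2]: P[2] ⊕ 149 = 120; E(K, 120) = 163.
C[3]: P[3] ⊕ 163 = 19; E(K, 19) = 200.
C[4]: P[4] ⊕ 200 = 45; E(K, 45) = 246.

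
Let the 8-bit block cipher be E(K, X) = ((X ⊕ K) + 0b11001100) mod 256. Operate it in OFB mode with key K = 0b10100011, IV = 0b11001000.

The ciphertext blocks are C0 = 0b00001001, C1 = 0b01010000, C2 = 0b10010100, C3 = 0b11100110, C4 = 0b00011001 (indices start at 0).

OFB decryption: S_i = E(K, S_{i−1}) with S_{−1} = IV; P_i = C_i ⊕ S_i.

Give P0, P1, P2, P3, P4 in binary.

P0: S = E(K, 0b11001000) = 0b00110111; 0b00001001 ⊕ 0b00110111 = 0b00111110.
P1: S = E(K, 0b00110111) = 0b01100000; 0b01010000 ⊕ 0b01100000 = 0b00110000.
P2: S = E(K, 0b01100000) = 0b10001111; 0b10010100 ⊕ 0b10001111 = 0b00011011.
P3: S = E(K, 0b10001111) = 0b11111000; 0b11100110 ⊕ 0b11111000 = 0b00011110.
P4: S = E(K, 0b11111000) = 0b00100111; 0b00011001 ⊕ 0b00100111 = 0b00111110.

P0 = 0b00111110, P1 = 0b00110000, P2 = 0b00011011, P3 = 0b00011110, P4 = 0b00111110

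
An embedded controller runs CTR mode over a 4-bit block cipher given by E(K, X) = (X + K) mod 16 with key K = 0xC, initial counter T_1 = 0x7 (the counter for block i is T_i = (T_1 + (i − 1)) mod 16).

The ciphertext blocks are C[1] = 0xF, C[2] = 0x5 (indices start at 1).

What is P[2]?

CTR decryption: S_i = E(K, T_i) where T_i is the counter for block i; P_i = C_i ⊕ S_i.
P[2]: T = 0x8, S = E(K, T) = 0x4; 0x5 ⊕ 0x4 = 0x1.

P[2] = 0x1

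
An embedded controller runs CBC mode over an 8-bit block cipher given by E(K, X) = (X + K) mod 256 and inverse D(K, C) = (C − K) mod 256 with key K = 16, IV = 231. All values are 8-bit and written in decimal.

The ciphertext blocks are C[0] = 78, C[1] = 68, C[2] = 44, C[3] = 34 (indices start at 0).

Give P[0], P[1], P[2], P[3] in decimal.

P[0] = 217, P[1] = 122, P[2] = 88, P[3] = 62

CBC decryption: P_i = D(K, C_i) ⊕ C_{i−1}, with C_{−1} = IV.
P[0]: D(K, 78) = 62; 62 ⊕ 231 = 217.
P[1]: D(K, 68) = 52; 52 ⊕ 78 = 122.
P[2]: D(K, 44) = 28; 28 ⊕ 68 = 88.
P[3]: D(K, 34) = 18; 18 ⊕ 44 = 62.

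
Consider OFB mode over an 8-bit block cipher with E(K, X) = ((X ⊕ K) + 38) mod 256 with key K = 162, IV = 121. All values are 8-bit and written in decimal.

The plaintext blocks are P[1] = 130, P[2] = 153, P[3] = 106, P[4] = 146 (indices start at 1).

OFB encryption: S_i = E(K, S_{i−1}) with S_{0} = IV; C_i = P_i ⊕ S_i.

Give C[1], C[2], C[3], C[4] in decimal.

C[1] = 131, C[2] = 80, C[3] = 251, C[4] = 203

C[1]: S = E(K, 121) = 1; 130 ⊕ 1 = 131.
C[2]: S = E(K, 1) = 201; 153 ⊕ 201 = 80.
C[3]: S = E(K, 201) = 145; 106 ⊕ 145 = 251.
C[4]: S = E(K, 145) = 89; 146 ⊕ 89 = 203.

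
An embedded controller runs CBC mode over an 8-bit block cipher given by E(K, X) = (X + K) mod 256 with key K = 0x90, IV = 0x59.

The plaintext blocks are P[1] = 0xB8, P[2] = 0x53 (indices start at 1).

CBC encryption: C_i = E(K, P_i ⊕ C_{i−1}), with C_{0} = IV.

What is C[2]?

C[2] = 0xB2

C[1]: P[1] ⊕ 0x59 = 0xE1; E(K, 0xE1) = 0x71.
C[2]: P[2] ⊕ 0x71 = 0x22; E(K, 0x22) = 0xB2.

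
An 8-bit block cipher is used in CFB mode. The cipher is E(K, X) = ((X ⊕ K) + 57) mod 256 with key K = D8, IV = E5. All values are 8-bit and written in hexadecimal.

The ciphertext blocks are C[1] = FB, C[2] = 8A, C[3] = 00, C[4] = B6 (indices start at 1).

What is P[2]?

CFB decryption: P_i = C_i ⊕ E(K, C_{i−1}), with C_{0} = IV.
P[2]: E(K, FB) = 7A; 8A ⊕ 7A = F0.

P[2] = F0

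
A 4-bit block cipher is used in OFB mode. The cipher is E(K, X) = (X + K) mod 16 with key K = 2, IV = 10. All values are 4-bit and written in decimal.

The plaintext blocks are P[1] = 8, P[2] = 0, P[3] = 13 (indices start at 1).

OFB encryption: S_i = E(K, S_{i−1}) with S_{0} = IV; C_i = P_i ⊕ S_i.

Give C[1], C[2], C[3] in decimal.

C[1]: S = E(K, 10) = 12; 8 ⊕ 12 = 4.
C[2]: S = E(K, 12) = 14; 0 ⊕ 14 = 14.
C[3]: S = E(K, 14) = 0; 13 ⊕ 0 = 13.

C[1] = 4, C[2] = 14, C[3] = 13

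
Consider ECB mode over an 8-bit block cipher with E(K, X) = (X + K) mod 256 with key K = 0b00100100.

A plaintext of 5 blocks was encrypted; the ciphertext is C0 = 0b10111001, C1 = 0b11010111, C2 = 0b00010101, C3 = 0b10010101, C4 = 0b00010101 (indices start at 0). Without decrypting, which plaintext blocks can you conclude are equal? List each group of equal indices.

P2 = P4

ECB encrypts each block independently with the same key, so equal ciphertext blocks imply equal plaintext blocks.
C2 = C4 = 0b00010101, so P2 = P4.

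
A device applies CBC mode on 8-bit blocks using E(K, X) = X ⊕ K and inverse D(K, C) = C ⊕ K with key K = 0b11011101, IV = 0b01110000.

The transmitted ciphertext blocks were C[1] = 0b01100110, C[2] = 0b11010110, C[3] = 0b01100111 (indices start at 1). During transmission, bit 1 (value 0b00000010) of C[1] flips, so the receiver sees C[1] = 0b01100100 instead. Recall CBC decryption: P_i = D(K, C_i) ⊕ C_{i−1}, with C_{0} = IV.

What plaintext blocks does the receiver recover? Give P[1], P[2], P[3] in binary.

P[1] = 0b11001001, P[2] = 0b01101111, P[3] = 0b01101100

Only C[1] changed, to 0b01100100. In CBC, a change in C_i garbles P_i and flips the same bit in P_{i+1}. Decrypting the received ciphertext:
P[1]: D(K, 0b01100100) = 0b10111001; 0b10111001 ⊕ 0b01110000 = 0b11001001.
P[2]: D(K, 0b11010110) = 0b00001011; 0b00001011 ⊕ 0b01100100 = 0b01101111.
P[3]: D(K, 0b01100111) = 0b10111010; 0b10111010 ⊕ 0b11010110 = 0b01101100.
Blocks that differ from the original plaintext: P[1], P[2].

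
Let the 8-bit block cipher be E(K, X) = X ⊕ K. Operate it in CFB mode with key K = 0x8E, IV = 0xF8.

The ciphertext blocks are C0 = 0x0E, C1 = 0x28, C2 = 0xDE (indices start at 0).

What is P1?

P1 = 0xA8

CFB decryption: P_i = C_i ⊕ E(K, C_{i−1}), with C_{−1} = IV.
P1: E(K, 0x0E) = 0x80; 0x28 ⊕ 0x80 = 0xA8.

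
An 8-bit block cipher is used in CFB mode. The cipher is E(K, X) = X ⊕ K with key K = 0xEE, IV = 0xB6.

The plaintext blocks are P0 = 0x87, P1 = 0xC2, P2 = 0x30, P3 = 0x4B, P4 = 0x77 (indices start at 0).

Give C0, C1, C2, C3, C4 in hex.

C0 = 0xDF, C1 = 0xF3, C2 = 0x2D, C3 = 0x88, C4 = 0x11

CFB encryption: C_i = P_i ⊕ E(K, C_{i−1}), with C_{−1} = IV.
C0: E(K, 0xB6) = 0x58; 0x87 ⊕ 0x58 = 0xDF.
C1: E(K, 0xDF) = 0x31; 0xC2 ⊕ 0x31 = 0xF3.
C2: E(K, 0xF3) = 0x1D; 0x30 ⊕ 0x1D = 0x2D.
C3: E(K, 0x2D) = 0xC3; 0x4B ⊕ 0xC3 = 0x88.
C4: E(K, 0x88) = 0x66; 0x77 ⊕ 0x66 = 0x11.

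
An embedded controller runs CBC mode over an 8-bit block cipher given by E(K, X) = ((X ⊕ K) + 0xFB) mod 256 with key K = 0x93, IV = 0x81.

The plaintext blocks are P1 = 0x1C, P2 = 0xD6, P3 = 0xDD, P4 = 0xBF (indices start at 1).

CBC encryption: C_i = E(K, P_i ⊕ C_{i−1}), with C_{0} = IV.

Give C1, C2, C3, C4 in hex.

C1 = 0x09, C2 = 0x47, C3 = 0x04, C4 = 0x23

C1: P1 ⊕ 0x81 = 0x9D; E(K, 0x9D) = 0x09.
C2: P2 ⊕ 0x09 = 0xDF; E(K, 0xDF) = 0x47.
C3: P3 ⊕ 0x47 = 0x9A; E(K, 0x9A) = 0x04.
C4: P4 ⊕ 0x04 = 0xBB; E(K, 0xBB) = 0x23.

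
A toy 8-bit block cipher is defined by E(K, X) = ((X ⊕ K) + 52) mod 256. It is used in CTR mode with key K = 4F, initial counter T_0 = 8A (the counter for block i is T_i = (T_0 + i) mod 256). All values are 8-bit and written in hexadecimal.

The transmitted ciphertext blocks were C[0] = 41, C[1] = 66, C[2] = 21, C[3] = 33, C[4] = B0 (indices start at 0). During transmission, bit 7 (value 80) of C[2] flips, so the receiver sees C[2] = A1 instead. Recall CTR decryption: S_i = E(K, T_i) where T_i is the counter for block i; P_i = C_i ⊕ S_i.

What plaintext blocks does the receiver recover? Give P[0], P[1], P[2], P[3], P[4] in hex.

Only C[2] changed, to A1. In CTR, a change in C_i flips the same bit in P_i only; the keystream is unaffected. Decrypting the received ciphertext:
P[0]: T = 8A, S = E(K, T) = 17; 41 ⊕ 17 = 56.
P[1]: T = 8B, S = E(K, T) = 16; 66 ⊕ 16 = 70.
P[2]: T = 8C, S = E(K, T) = 15; A1 ⊕ 15 = B4.
P[3]: T = 8D, S = E(K, T) = 14; 33 ⊕ 14 = 27.
P[4]: T = 8E, S = E(K, T) = 13; B0 ⊕ 13 = A3.
Blocks that differ from the original plaintext: P[2].

P[0] = 56, P[1] = 70, P[2] = B4, P[3] = 27, P[4] = A3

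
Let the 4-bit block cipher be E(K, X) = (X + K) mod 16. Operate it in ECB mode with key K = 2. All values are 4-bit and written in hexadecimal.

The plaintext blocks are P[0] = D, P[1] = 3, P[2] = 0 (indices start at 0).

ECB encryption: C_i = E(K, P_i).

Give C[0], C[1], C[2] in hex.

C[0]: E(K, D) = F.
C[1]: E(K, 3) = 5.
C[2]: E(K, 0) = 2.

C[0] = F, C[1] = 5, C[2] = 2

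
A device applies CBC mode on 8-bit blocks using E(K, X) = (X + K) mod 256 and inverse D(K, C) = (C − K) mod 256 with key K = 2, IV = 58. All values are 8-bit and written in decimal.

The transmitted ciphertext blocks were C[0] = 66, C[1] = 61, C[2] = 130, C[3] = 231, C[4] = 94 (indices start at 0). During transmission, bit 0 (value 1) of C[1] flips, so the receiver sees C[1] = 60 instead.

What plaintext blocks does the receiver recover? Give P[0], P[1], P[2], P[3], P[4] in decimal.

CBC decryption: P_i = D(K, C_i) ⊕ C_{i−1}, with C_{−1} = IV.
Only C[1] changed, to 60. In CBC, a change in C_i garbles P_i and flips the same bit in P_{i+1}. Decrypting the received ciphertext:
P[0]: D(K, 66) = 64; 64 ⊕ 58 = 122.
P[1]: D(K, 60) = 58; 58 ⊕ 66 = 120.
P[2]: D(K, 130) = 128; 128 ⊕ 60 = 188.
P[3]: D(K, 231) = 229; 229 ⊕ 130 = 103.
P[4]: D(K, 94) = 92; 92 ⊕ 231 = 187.
Blocks that differ from the original plaintext: P[1], P[2].

P[0] = 122, P[1] = 120, P[2] = 188, P[3] = 103, P[4] = 187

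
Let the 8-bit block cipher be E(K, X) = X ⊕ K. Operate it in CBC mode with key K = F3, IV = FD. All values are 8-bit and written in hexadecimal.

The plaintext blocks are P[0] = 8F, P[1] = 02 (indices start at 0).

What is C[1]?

C[1] = 70

CBC encryption: C_i = E(K, P_i ⊕ C_{i−1}), with C_{−1} = IV.
C[0]: P[0] ⊕ FD = 72; E(K, 72) = 81.
C[1]: P[1] ⊕ 81 = 83; E(K, 83) = 70.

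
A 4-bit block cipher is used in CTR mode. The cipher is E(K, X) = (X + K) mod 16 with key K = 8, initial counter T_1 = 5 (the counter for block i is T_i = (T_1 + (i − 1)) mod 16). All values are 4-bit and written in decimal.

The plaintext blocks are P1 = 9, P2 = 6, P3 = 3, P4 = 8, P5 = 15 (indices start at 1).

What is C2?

CTR encryption: S_i = E(K, T_i) where T_i is the counter for block i; C_i = P_i ⊕ S_i.
C1: T = 5, S = E(K, T) = 13; 9 ⊕ 13 = 4.
C2: T = 6, S = E(K, T) = 14; 6 ⊕ 14 = 8.

C2 = 8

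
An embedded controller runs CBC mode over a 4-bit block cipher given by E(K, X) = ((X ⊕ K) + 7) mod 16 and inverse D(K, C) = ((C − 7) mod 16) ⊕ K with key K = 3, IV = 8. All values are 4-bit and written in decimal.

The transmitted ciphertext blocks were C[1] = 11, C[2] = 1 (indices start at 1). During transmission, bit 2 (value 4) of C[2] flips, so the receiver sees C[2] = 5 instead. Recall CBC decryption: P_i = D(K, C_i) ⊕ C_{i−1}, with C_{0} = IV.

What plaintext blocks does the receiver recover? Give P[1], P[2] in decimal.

P[1] = 15, P[2] = 6

Only C[2] changed, to 5. In CBC, a change in C_i garbles P_i and flips the same bit in P_{i+1}. Decrypting the received ciphertext:
P[1]: D(K, 11) = 7; 7 ⊕ 8 = 15.
P[2]: D(K, 5) = 13; 13 ⊕ 11 = 6.
Blocks that differ from the original plaintext: P[2].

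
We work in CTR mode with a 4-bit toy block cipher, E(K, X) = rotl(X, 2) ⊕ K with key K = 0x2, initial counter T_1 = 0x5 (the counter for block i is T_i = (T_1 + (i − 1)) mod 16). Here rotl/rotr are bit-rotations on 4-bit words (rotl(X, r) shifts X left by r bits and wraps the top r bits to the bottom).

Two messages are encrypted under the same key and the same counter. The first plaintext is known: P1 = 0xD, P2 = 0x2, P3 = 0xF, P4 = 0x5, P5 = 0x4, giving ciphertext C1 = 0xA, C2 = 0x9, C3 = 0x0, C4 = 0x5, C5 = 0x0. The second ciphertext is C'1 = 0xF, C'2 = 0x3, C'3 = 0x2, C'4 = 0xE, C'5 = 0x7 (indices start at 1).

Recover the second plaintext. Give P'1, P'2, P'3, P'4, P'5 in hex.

P'1 = 0x8, P'2 = 0x8, P'3 = 0xD, P'4 = 0xE, P'5 = 0x3

In CTR with a reused counter, both messages share the same keystream S_i, so C_i ⊕ C'_i = P_i ⊕ P'_i and thus P'_i = P_i ⊕ C_i ⊕ C'_i.
P'1: 0xD ⊕ 0xA ⊕ 0xF = 0x8.
P'2: 0x2 ⊕ 0x9 ⊕ 0x3 = 0x8.
P'3: 0xF ⊕ 0x0 ⊕ 0x2 = 0xD.
P'4: 0x5 ⊕ 0x5 ⊕ 0xE = 0xE.
P'5: 0x4 ⊕ 0x0 ⊕ 0x7 = 0x3.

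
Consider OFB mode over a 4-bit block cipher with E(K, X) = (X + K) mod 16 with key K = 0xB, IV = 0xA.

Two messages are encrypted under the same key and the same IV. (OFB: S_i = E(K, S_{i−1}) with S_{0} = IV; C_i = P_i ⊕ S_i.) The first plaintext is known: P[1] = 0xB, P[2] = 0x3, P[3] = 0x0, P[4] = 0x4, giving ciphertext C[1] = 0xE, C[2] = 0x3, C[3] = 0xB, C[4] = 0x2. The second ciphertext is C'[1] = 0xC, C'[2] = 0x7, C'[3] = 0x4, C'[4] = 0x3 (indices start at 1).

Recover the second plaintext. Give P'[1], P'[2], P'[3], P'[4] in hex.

P'[1] = 0x9, P'[2] = 0x7, P'[3] = 0xF, P'[4] = 0x5

In OFB with a reused IV, both messages share the same keystream S_i, so C_i ⊕ C'_i = P_i ⊕ P'_i and thus P'_i = P_i ⊕ C_i ⊕ C'_i.
P'[1]: 0xB ⊕ 0xE ⊕ 0xC = 0x9.
P'[2]: 0x3 ⊕ 0x3 ⊕ 0x7 = 0x7.
P'[3]: 0x0 ⊕ 0xB ⊕ 0x4 = 0xF.
P'[4]: 0x4 ⊕ 0x2 ⊕ 0x3 = 0x5.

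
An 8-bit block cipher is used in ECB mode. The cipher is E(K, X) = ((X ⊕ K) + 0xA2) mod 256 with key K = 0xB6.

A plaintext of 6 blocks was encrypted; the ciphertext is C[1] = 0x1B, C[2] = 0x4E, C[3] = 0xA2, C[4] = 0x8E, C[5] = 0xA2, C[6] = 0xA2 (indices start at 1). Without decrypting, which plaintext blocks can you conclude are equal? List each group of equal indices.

ECB encrypts each block independently with the same key, so equal ciphertext blocks imply equal plaintext blocks.
C[3] = C[5] = C[6] = 0xA2, so P[3] = P[5] = P[6].

P[3] = P[5] = P[6]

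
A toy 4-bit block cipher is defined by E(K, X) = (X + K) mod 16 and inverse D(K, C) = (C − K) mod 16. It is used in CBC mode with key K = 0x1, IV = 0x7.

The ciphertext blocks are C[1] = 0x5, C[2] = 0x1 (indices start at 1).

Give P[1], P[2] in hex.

CBC decryption: P_i = D(K, C_i) ⊕ C_{i−1}, with C_{0} = IV.
P[1]: D(K, 0x5) = 0x4; 0x4 ⊕ 0x7 = 0x3.
P[2]: D(K, 0x1) = 0x0; 0x0 ⊕ 0x5 = 0x5.

P[1] = 0x3, P[2] = 0x5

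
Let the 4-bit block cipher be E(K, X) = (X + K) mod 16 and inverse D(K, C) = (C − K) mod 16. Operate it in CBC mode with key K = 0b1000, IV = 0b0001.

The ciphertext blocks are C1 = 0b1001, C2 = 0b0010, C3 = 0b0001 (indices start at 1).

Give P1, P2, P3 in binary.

CBC decryption: P_i = D(K, C_i) ⊕ C_{i−1}, with C_{0} = IV.
P1: D(K, 0b1001) = 0b0001; 0b0001 ⊕ 0b0001 = 0b0000.
P2: D(K, 0b0010) = 0b1010; 0b1010 ⊕ 0b1001 = 0b0011.
P3: D(K, 0b0001) = 0b1001; 0b1001 ⊕ 0b0010 = 0b1011.

P1 = 0b0000, P2 = 0b0011, P3 = 0b1011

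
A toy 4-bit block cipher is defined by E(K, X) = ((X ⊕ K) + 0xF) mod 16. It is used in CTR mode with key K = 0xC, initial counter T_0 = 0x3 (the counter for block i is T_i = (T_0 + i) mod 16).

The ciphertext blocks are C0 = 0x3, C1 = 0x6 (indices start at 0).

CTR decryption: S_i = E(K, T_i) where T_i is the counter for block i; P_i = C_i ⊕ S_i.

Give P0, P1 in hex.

P0: T = 0x3, S = E(K, T) = 0xE; 0x3 ⊕ 0xE = 0xD.
P1: T = 0x4, S = E(K, T) = 0x7; 0x6 ⊕ 0x7 = 0x1.

P0 = 0xD, P1 = 0x1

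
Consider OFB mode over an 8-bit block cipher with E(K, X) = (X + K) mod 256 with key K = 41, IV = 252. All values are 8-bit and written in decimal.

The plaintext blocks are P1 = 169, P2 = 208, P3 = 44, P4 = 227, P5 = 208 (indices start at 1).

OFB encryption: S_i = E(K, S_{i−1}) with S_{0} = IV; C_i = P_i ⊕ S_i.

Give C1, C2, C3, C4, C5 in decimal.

C1: S = E(K, 252) = 37; 169 ⊕ 37 = 140.
C2: S = E(K, 37) = 78; 208 ⊕ 78 = 158.
C3: S = E(K, 78) = 119; 44 ⊕ 119 = 91.
C4: S = E(K, 119) = 160; 227 ⊕ 160 = 67.
C5: S = E(K, 160) = 201; 208 ⊕ 201 = 25.

C1 = 140, C2 = 158, C3 = 91, C4 = 67, C5 = 25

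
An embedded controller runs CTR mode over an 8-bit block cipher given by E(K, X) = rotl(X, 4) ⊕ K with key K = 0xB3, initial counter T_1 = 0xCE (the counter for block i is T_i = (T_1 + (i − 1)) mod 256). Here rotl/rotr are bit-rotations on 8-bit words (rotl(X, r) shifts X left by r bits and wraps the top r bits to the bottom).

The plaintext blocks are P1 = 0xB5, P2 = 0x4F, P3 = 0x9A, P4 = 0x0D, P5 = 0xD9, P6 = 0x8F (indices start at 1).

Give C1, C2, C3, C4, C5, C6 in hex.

CTR encryption: S_i = E(K, T_i) where T_i is the counter for block i; C_i = P_i ⊕ S_i.
C1: T = 0xCE, S = E(K, T) = 0x5F; 0xB5 ⊕ 0x5F = 0xEA.
C2: T = 0xCF, S = E(K, T) = 0x4F; 0x4F ⊕ 0x4F = 0x00.
C3: T = 0xD0, S = E(K, T) = 0xBE; 0x9A ⊕ 0xBE = 0x24.
C4: T = 0xD1, S = E(K, T) = 0xAE; 0x0D ⊕ 0xAE = 0xA3.
C5: T = 0xD2, S = E(K, T) = 0x9E; 0xD9 ⊕ 0x9E = 0x47.
C6: T = 0xD3, S = E(K, T) = 0x8E; 0x8F ⊕ 0x8E = 0x01.

C1 = 0xEA, C2 = 0x00, C3 = 0x24, C4 = 0xA3, C5 = 0x47, C6 = 0x01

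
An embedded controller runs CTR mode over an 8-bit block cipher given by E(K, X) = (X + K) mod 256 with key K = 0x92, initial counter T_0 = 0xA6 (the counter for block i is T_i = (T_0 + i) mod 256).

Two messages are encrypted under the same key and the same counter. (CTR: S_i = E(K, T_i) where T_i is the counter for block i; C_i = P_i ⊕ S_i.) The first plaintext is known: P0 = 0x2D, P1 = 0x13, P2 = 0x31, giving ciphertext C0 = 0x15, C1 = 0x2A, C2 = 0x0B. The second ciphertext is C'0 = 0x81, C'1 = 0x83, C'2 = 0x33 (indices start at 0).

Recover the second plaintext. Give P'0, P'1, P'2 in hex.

P'0 = 0xB9, P'1 = 0xBA, P'2 = 0x09

In CTR with a reused counter, both messages share the same keystream S_i, so C_i ⊕ C'_i = P_i ⊕ P'_i and thus P'_i = P_i ⊕ C_i ⊕ C'_i.
P'0: 0x2D ⊕ 0x15 ⊕ 0x81 = 0xB9.
P'1: 0x13 ⊕ 0x2A ⊕ 0x83 = 0xBA.
P'2: 0x31 ⊕ 0x0B ⊕ 0x33 = 0x09.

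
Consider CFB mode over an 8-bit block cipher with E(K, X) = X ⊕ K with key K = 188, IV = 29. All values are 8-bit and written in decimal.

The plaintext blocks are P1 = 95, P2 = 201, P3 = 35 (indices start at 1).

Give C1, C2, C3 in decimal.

CFB encryption: C_i = P_i ⊕ E(K, C_{i−1}), with C_{0} = IV.
C1: E(K, 29) = 161; 95 ⊕ 161 = 254.
C2: E(K, 254) = 66; 201 ⊕ 66 = 139.
C3: E(K, 139) = 55; 35 ⊕ 55 = 20.

C1 = 254, C2 = 139, C3 = 20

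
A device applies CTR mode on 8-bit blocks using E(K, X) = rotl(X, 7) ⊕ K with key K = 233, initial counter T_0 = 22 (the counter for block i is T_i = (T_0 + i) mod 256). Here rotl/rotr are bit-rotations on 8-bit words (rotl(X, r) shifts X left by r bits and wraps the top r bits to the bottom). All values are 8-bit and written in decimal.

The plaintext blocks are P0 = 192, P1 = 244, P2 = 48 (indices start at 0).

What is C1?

C1 = 150

CTR encryption: S_i = E(K, T_i) where T_i is the counter for block i; C_i = P_i ⊕ S_i.
C0: T = 22, S = E(K, T) = 226; 192 ⊕ 226 = 34.
C1: T = 23, S = E(K, T) = 98; 244 ⊕ 98 = 150.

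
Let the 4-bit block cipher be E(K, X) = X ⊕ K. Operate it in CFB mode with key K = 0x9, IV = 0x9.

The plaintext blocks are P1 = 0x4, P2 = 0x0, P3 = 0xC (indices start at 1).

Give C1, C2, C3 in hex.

CFB encryption: C_i = P_i ⊕ E(K, C_{i−1}), with C_{0} = IV.
C1: E(K, 0x9) = 0x0; 0x4 ⊕ 0x0 = 0x4.
C2: E(K, 0x4) = 0xD; 0x0 ⊕ 0xD = 0xD.
C3: E(K, 0xD) = 0x4; 0xC ⊕ 0x4 = 0x8.

C1 = 0x4, C2 = 0xD, C3 = 0x8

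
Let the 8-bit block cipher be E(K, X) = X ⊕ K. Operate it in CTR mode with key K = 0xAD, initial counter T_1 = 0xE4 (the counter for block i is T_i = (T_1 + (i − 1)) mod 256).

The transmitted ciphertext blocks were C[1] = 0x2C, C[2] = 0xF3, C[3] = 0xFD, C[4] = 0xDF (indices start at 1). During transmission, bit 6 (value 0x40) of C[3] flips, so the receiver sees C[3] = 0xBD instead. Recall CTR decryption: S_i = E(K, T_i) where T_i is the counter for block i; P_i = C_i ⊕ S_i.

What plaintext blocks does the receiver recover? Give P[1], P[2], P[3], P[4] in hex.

Only C[3] changed, to 0xBD. In CTR, a change in C_i flips the same bit in P_i only; the keystream is unaffected. Decrypting the received ciphertext:
P[1]: T = 0xE4, S = E(K, T) = 0x49; 0x2C ⊕ 0x49 = 0x65.
P[2]: T = 0xE5, S = E(K, T) = 0x48; 0xF3 ⊕ 0x48 = 0xBB.
P[3]: T = 0xE6, S = E(K, T) = 0x4B; 0xBD ⊕ 0x4B = 0xF6.
P[4]: T = 0xE7, S = E(K, T) = 0x4A; 0xDF ⊕ 0x4A = 0x95.
Blocks that differ from the original plaintext: P[3].

P[1] = 0x65, P[2] = 0xBB, P[3] = 0xF6, P[4] = 0x95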